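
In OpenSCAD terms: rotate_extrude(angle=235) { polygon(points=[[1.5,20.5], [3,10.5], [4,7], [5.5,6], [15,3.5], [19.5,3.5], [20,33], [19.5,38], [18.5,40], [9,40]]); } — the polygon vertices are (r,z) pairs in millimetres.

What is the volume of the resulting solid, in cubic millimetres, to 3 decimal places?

Profile (r,z), 10 vertices: (1.5,20.5) (3,10.5) (4,7) (5.5,6) (15,3.5) (19.5,3.5) (20,33) (19.5,38) (18.5,40) (9,40)
edge 0: (1.5,20.5)→(3,10.5)  cross = 1.5·10.5 − 3·20.5 = -45.7500; (r_i+r_j)·cross = 4.5·-45.7500 = -205.8750
edge 1: (3,10.5)→(4,7)  cross = 3·7 − 4·10.5 = -21.0000; (r_i+r_j)·cross = 7·-21.0000 = -147.0000
edge 2: (4,7)→(5.5,6)  cross = 4·6 − 5.5·7 = -14.5000; (r_i+r_j)·cross = 9.5·-14.5000 = -137.7500
edge 3: (5.5,6)→(15,3.5)  cross = 5.5·3.5 − 15·6 = -70.7500; (r_i+r_j)·cross = 20.5·-70.7500 = -1450.3750
edge 4: (15,3.5)→(19.5,3.5)  cross = 15·3.5 − 19.5·3.5 = -15.7500; (r_i+r_j)·cross = 34.5·-15.7500 = -543.3750
edge 5: (19.5,3.5)→(20,33)  cross = 19.5·33 − 20·3.5 = 573.5000; (r_i+r_j)·cross = 39.5·573.5000 = 22653.2500
edge 6: (20,33)→(19.5,38)  cross = 20·38 − 19.5·33 = 116.5000; (r_i+r_j)·cross = 39.5·116.5000 = 4601.7500
edge 7: (19.5,38)→(18.5,40)  cross = 19.5·40 − 18.5·38 = 77.0000; (r_i+r_j)·cross = 38·77.0000 = 2926.0000
edge 8: (18.5,40)→(9,40)  cross = 18.5·40 − 9·40 = 380.0000; (r_i+r_j)·cross = 27.5·380.0000 = 10450.0000
edge 9: (9,40)→(1.5,20.5)  cross = 9·20.5 − 1.5·40 = 124.5000; (r_i+r_j)·cross = 10.5·124.5000 = 1307.2500
Σcross = 1103.7500 → A = |Σcross|/2 = 551.8750 mm²
Σ(r_i+r_j)·cross = 39453.8750 → first moment M = |Σ|/6 = 6575.6458
R_c = M/A = 6575.6458/551.8750 = 11.9151 mm
θ = 235° = 4.101524 rad
V = θ·R_c·A = 4.101524·11.9151·551.8750 = 26970.168 mm³

Volume = 26970.168 mm³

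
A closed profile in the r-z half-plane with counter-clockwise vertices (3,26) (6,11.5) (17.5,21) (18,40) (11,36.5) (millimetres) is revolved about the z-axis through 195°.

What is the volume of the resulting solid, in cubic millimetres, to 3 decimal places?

Volume = 9831.903 mm³

Profile (r,z), 5 vertices: (3,26) (6,11.5) (17.5,21) (18,40) (11,36.5)
edge 0: (3,26)→(6,11.5)  cross = 3·11.5 − 6·26 = -121.5000; (r_i+r_j)·cross = 9·-121.5000 = -1093.5000
edge 1: (6,11.5)→(17.5,21)  cross = 6·21 − 17.5·11.5 = -75.2500; (r_i+r_j)·cross = 23.5·-75.2500 = -1768.3750
edge 2: (17.5,21)→(18,40)  cross = 17.5·40 − 18·21 = 322.0000; (r_i+r_j)·cross = 35.5·322.0000 = 11431.0000
edge 3: (18,40)→(11,36.5)  cross = 18·36.5 − 11·40 = 217.0000; (r_i+r_j)·cross = 29·217.0000 = 6293.0000
edge 4: (11,36.5)→(3,26)  cross = 11·26 − 3·36.5 = 176.5000; (r_i+r_j)·cross = 14·176.5000 = 2471.0000
Σcross = 518.7500 → A = |Σcross|/2 = 259.3750 mm²
Σ(r_i+r_j)·cross = 17333.1250 → first moment M = |Σ|/6 = 2888.8542
R_c = M/A = 2888.8542/259.3750 = 11.1378 mm
θ = 195° = 3.403392 rad
V = θ·R_c·A = 3.403392·11.1378·259.3750 = 9831.903 mm³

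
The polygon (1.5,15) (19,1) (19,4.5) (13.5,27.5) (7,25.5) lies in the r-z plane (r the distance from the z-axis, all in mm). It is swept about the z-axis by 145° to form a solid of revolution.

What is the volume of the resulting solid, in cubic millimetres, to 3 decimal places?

Volume = 6495.692 mm³

Profile (r,z), 5 vertices: (1.5,15) (19,1) (19,4.5) (13.5,27.5) (7,25.5)
edge 0: (1.5,15)→(19,1)  cross = 1.5·1 − 19·15 = -283.5000; (r_i+r_j)·cross = 20.5·-283.5000 = -5811.7500
edge 1: (19,1)→(19,4.5)  cross = 19·4.5 − 19·1 = 66.5000; (r_i+r_j)·cross = 38·66.5000 = 2527.0000
edge 2: (19,4.5)→(13.5,27.5)  cross = 19·27.5 − 13.5·4.5 = 461.7500; (r_i+r_j)·cross = 32.5·461.7500 = 15006.8750
edge 3: (13.5,27.5)→(7,25.5)  cross = 13.5·25.5 − 7·27.5 = 151.7500; (r_i+r_j)·cross = 20.5·151.7500 = 3110.8750
edge 4: (7,25.5)→(1.5,15)  cross = 7·15 − 1.5·25.5 = 66.7500; (r_i+r_j)·cross = 8.5·66.7500 = 567.3750
Σcross = 463.2500 → A = |Σcross|/2 = 231.6250 mm²
Σ(r_i+r_j)·cross = 15400.3750 → first moment M = |Σ|/6 = 2566.7292
R_c = M/A = 2566.7292/231.6250 = 11.0814 mm
θ = 145° = 2.530727 rad
V = θ·R_c·A = 2.530727·11.0814·231.6250 = 6495.692 mm³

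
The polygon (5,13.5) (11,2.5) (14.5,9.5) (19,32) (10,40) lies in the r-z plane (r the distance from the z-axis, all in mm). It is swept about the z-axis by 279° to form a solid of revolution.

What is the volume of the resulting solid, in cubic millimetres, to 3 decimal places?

Volume = 16918.664 mm³

Profile (r,z), 5 vertices: (5,13.5) (11,2.5) (14.5,9.5) (19,32) (10,40)
edge 0: (5,13.5)→(11,2.5)  cross = 5·2.5 − 11·13.5 = -136.0000; (r_i+r_j)·cross = 16·-136.0000 = -2176.0000
edge 1: (11,2.5)→(14.5,9.5)  cross = 11·9.5 − 14.5·2.5 = 68.2500; (r_i+r_j)·cross = 25.5·68.2500 = 1740.3750
edge 2: (14.5,9.5)→(19,32)  cross = 14.5·32 − 19·9.5 = 283.5000; (r_i+r_j)·cross = 33.5·283.5000 = 9497.2500
edge 3: (19,32)→(10,40)  cross = 19·40 − 10·32 = 440.0000; (r_i+r_j)·cross = 29·440.0000 = 12760.0000
edge 4: (10,40)→(5,13.5)  cross = 10·13.5 − 5·40 = -65.0000; (r_i+r_j)·cross = 15·-65.0000 = -975.0000
Σcross = 590.7500 → A = |Σcross|/2 = 295.3750 mm²
Σ(r_i+r_j)·cross = 20846.6250 → first moment M = |Σ|/6 = 3474.4375
R_c = M/A = 3474.4375/295.3750 = 11.7628 mm
θ = 279° = 4.869469 rad
V = θ·R_c·A = 4.869469·11.7628·295.3750 = 16918.664 mm³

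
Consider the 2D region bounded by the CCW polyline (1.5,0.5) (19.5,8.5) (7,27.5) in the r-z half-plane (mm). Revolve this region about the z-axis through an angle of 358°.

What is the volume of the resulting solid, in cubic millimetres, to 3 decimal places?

Volume = 12888.116 mm³

Profile (r,z), 3 vertices: (1.5,0.5) (19.5,8.5) (7,27.5)
edge 0: (1.5,0.5)→(19.5,8.5)  cross = 1.5·8.5 − 19.5·0.5 = 3.0000; (r_i+r_j)·cross = 21·3.0000 = 63.0000
edge 1: (19.5,8.5)→(7,27.5)  cross = 19.5·27.5 − 7·8.5 = 476.7500; (r_i+r_j)·cross = 26.5·476.7500 = 12633.8750
edge 2: (7,27.5)→(1.5,0.5)  cross = 7·0.5 − 1.5·27.5 = -37.7500; (r_i+r_j)·cross = 8.5·-37.7500 = -320.8750
Σcross = 442.0000 → A = |Σcross|/2 = 221.0000 mm²
Σ(r_i+r_j)·cross = 12376.0000 → first moment M = |Σ|/6 = 2062.6667
R_c = M/A = 2062.6667/221.0000 = 9.3333 mm
θ = 358° = 6.248279 rad
V = θ·R_c·A = 6.248279·9.3333·221.0000 = 12888.116 mm³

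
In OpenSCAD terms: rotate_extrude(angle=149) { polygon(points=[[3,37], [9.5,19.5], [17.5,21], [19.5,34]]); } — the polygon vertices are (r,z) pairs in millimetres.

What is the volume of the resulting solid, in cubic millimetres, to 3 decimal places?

Volume = 5769.949 mm³

Profile (r,z), 4 vertices: (3,37) (9.5,19.5) (17.5,21) (19.5,34)
edge 0: (3,37)→(9.5,19.5)  cross = 3·19.5 − 9.5·37 = -293.0000; (r_i+r_j)·cross = 12.5·-293.0000 = -3662.5000
edge 1: (9.5,19.5)→(17.5,21)  cross = 9.5·21 − 17.5·19.5 = -141.7500; (r_i+r_j)·cross = 27·-141.7500 = -3827.2500
edge 2: (17.5,21)→(19.5,34)  cross = 17.5·34 − 19.5·21 = 185.5000; (r_i+r_j)·cross = 37·185.5000 = 6863.5000
edge 3: (19.5,34)→(3,37)  cross = 19.5·37 − 3·34 = 619.5000; (r_i+r_j)·cross = 22.5·619.5000 = 13938.7500
Σcross = 370.2500 → A = |Σcross|/2 = 185.1250 mm²
Σ(r_i+r_j)·cross = 13312.5000 → first moment M = |Σ|/6 = 2218.7500
R_c = M/A = 2218.7500/185.1250 = 11.9851 mm
θ = 149° = 2.600541 rad
V = θ·R_c·A = 2.600541·11.9851·185.1250 = 5769.949 mm³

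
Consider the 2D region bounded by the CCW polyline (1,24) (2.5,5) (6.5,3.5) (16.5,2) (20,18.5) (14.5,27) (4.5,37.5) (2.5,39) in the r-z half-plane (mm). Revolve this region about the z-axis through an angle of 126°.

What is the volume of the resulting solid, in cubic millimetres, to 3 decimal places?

Profile (r,z), 8 vertices: (1,24) (2.5,5) (6.5,3.5) (16.5,2) (20,18.5) (14.5,27) (4.5,37.5) (2.5,39)
edge 0: (1,24)→(2.5,5)  cross = 1·5 − 2.5·24 = -55.0000; (r_i+r_j)·cross = 3.5·-55.0000 = -192.5000
edge 1: (2.5,5)→(6.5,3.5)  cross = 2.5·3.5 − 6.5·5 = -23.7500; (r_i+r_j)·cross = 9·-23.7500 = -213.7500
edge 2: (6.5,3.5)→(16.5,2)  cross = 6.5·2 − 16.5·3.5 = -44.7500; (r_i+r_j)·cross = 23·-44.7500 = -1029.2500
edge 3: (16.5,2)→(20,18.5)  cross = 16.5·18.5 − 20·2 = 265.2500; (r_i+r_j)·cross = 36.5·265.2500 = 9681.6250
edge 4: (20,18.5)→(14.5,27)  cross = 20·27 − 14.5·18.5 = 271.7500; (r_i+r_j)·cross = 34.5·271.7500 = 9375.3750
edge 5: (14.5,27)→(4.5,37.5)  cross = 14.5·37.5 − 4.5·27 = 422.2500; (r_i+r_j)·cross = 19·422.2500 = 8022.7500
edge 6: (4.5,37.5)→(2.5,39)  cross = 4.5·39 − 2.5·37.5 = 81.7500; (r_i+r_j)·cross = 7·81.7500 = 572.2500
edge 7: (2.5,39)→(1,24)  cross = 2.5·24 − 1·39 = 21.0000; (r_i+r_j)·cross = 3.5·21.0000 = 73.5000
Σcross = 938.5000 → A = |Σcross|/2 = 469.2500 mm²
Σ(r_i+r_j)·cross = 26290.0000 → first moment M = |Σ|/6 = 4381.6667
R_c = M/A = 4381.6667/469.2500 = 9.3376 mm
θ = 126° = 2.199115 rad
V = θ·R_c·A = 2.199115·9.3376·469.2500 = 9635.788 mm³

Volume = 9635.788 mm³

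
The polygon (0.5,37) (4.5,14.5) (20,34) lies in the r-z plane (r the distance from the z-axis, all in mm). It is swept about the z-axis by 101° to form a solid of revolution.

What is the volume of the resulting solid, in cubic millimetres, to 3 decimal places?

Profile (r,z), 3 vertices: (0.5,37) (4.5,14.5) (20,34)
edge 0: (0.5,37)→(4.5,14.5)  cross = 0.5·14.5 − 4.5·37 = -159.2500; (r_i+r_j)·cross = 5·-159.2500 = -796.2500
edge 1: (4.5,14.5)→(20,34)  cross = 4.5·34 − 20·14.5 = -137.0000; (r_i+r_j)·cross = 24.5·-137.0000 = -3356.5000
edge 2: (20,34)→(0.5,37)  cross = 20·37 − 0.5·34 = 723.0000; (r_i+r_j)·cross = 20.5·723.0000 = 14821.5000
Σcross = 426.7500 → A = |Σcross|/2 = 213.3750 mm²
Σ(r_i+r_j)·cross = 10668.7500 → first moment M = |Σ|/6 = 1778.1250
R_c = M/A = 1778.1250/213.3750 = 8.3333 mm
θ = 101° = 1.762783 rad
V = θ·R_c·A = 1.762783·8.3333·213.3750 = 3134.448 mm³

Volume = 3134.448 mm³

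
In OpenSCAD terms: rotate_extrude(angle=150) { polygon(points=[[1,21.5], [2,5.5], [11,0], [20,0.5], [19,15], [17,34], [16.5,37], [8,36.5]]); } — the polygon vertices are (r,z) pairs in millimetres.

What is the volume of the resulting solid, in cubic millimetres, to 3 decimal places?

Volume = 15567.301 mm³

Profile (r,z), 8 vertices: (1,21.5) (2,5.5) (11,0) (20,0.5) (19,15) (17,34) (16.5,37) (8,36.5)
edge 0: (1,21.5)→(2,5.5)  cross = 1·5.5 − 2·21.5 = -37.5000; (r_i+r_j)·cross = 3·-37.5000 = -112.5000
edge 1: (2,5.5)→(11,0)  cross = 2·0 − 11·5.5 = -60.5000; (r_i+r_j)·cross = 13·-60.5000 = -786.5000
edge 2: (11,0)→(20,0.5)  cross = 11·0.5 − 20·0 = 5.5000; (r_i+r_j)·cross = 31·5.5000 = 170.5000
edge 3: (20,0.5)→(19,15)  cross = 20·15 − 19·0.5 = 290.5000; (r_i+r_j)·cross = 39·290.5000 = 11329.5000
edge 4: (19,15)→(17,34)  cross = 19·34 − 17·15 = 391.0000; (r_i+r_j)·cross = 36·391.0000 = 14076.0000
edge 5: (17,34)→(16.5,37)  cross = 17·37 − 16.5·34 = 68.0000; (r_i+r_j)·cross = 33.5·68.0000 = 2278.0000
edge 6: (16.5,37)→(8,36.5)  cross = 16.5·36.5 − 8·37 = 306.2500; (r_i+r_j)·cross = 24.5·306.2500 = 7503.1250
edge 7: (8,36.5)→(1,21.5)  cross = 8·21.5 − 1·36.5 = 135.5000; (r_i+r_j)·cross = 9·135.5000 = 1219.5000
Σcross = 1098.7500 → A = |Σcross|/2 = 549.3750 mm²
Σ(r_i+r_j)·cross = 35677.6250 → first moment M = |Σ|/6 = 5946.2708
R_c = M/A = 5946.2708/549.3750 = 10.8237 mm
θ = 150° = 2.617994 rad
V = θ·R_c·A = 2.617994·10.8237·549.3750 = 15567.301 mm³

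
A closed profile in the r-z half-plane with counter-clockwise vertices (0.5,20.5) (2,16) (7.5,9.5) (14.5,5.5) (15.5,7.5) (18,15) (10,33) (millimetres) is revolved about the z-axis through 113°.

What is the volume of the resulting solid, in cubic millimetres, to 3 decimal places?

Volume = 5002.048 mm³

Profile (r,z), 7 vertices: (0.5,20.5) (2,16) (7.5,9.5) (14.5,5.5) (15.5,7.5) (18,15) (10,33)
edge 0: (0.5,20.5)→(2,16)  cross = 0.5·16 − 2·20.5 = -33.0000; (r_i+r_j)·cross = 2.5·-33.0000 = -82.5000
edge 1: (2,16)→(7.5,9.5)  cross = 2·9.5 − 7.5·16 = -101.0000; (r_i+r_j)·cross = 9.5·-101.0000 = -959.5000
edge 2: (7.5,9.5)→(14.5,5.5)  cross = 7.5·5.5 − 14.5·9.5 = -96.5000; (r_i+r_j)·cross = 22·-96.5000 = -2123.0000
edge 3: (14.5,5.5)→(15.5,7.5)  cross = 14.5·7.5 − 15.5·5.5 = 23.5000; (r_i+r_j)·cross = 30·23.5000 = 705.0000
edge 4: (15.5,7.5)→(18,15)  cross = 15.5·15 − 18·7.5 = 97.5000; (r_i+r_j)·cross = 33.5·97.5000 = 3266.2500
edge 5: (18,15)→(10,33)  cross = 18·33 − 10·15 = 444.0000; (r_i+r_j)·cross = 28·444.0000 = 12432.0000
edge 6: (10,33)→(0.5,20.5)  cross = 10·20.5 − 0.5·33 = 188.5000; (r_i+r_j)·cross = 10.5·188.5000 = 1979.2500
Σcross = 523.0000 → A = |Σcross|/2 = 261.5000 mm²
Σ(r_i+r_j)·cross = 15217.5000 → first moment M = |Σ|/6 = 2536.2500
R_c = M/A = 2536.2500/261.5000 = 9.6989 mm
θ = 113° = 1.972222 rad
V = θ·R_c·A = 1.972222·9.6989·261.5000 = 5002.048 mm³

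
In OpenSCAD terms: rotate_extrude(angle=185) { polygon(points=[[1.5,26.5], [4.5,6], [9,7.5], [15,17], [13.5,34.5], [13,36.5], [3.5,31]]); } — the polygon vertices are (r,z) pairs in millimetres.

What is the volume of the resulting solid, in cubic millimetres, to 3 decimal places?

Profile (r,z), 7 vertices: (1.5,26.5) (4.5,6) (9,7.5) (15,17) (13.5,34.5) (13,36.5) (3.5,31)
edge 0: (1.5,26.5)→(4.5,6)  cross = 1.5·6 − 4.5·26.5 = -110.2500; (r_i+r_j)·cross = 6·-110.2500 = -661.5000
edge 1: (4.5,6)→(9,7.5)  cross = 4.5·7.5 − 9·6 = -20.2500; (r_i+r_j)·cross = 13.5·-20.2500 = -273.3750
edge 2: (9,7.5)→(15,17)  cross = 9·17 − 15·7.5 = 40.5000; (r_i+r_j)·cross = 24·40.5000 = 972.0000
edge 3: (15,17)→(13.5,34.5)  cross = 15·34.5 − 13.5·17 = 288.0000; (r_i+r_j)·cross = 28.5·288.0000 = 8208.0000
edge 4: (13.5,34.5)→(13,36.5)  cross = 13.5·36.5 − 13·34.5 = 44.2500; (r_i+r_j)·cross = 26.5·44.2500 = 1172.6250
edge 5: (13,36.5)→(3.5,31)  cross = 13·31 − 3.5·36.5 = 275.2500; (r_i+r_j)·cross = 16.5·275.2500 = 4541.6250
edge 6: (3.5,31)→(1.5,26.5)  cross = 3.5·26.5 − 1.5·31 = 46.2500; (r_i+r_j)·cross = 5·46.2500 = 231.2500
Σcross = 563.7500 → A = |Σcross|/2 = 281.8750 mm²
Σ(r_i+r_j)·cross = 14190.6250 → first moment M = |Σ|/6 = 2365.1042
R_c = M/A = 2365.1042/281.8750 = 8.3906 mm
θ = 185° = 3.228859 rad
V = θ·R_c·A = 3.228859·8.3906·281.8750 = 7636.588 mm³

Volume = 7636.588 mm³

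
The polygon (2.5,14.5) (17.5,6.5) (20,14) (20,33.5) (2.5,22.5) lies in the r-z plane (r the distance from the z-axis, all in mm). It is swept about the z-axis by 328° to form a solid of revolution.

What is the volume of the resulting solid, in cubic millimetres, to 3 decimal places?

Volume = 22233.822 mm³

Profile (r,z), 5 vertices: (2.5,14.5) (17.5,6.5) (20,14) (20,33.5) (2.5,22.5)
edge 0: (2.5,14.5)→(17.5,6.5)  cross = 2.5·6.5 − 17.5·14.5 = -237.5000; (r_i+r_j)·cross = 20·-237.5000 = -4750.0000
edge 1: (17.5,6.5)→(20,14)  cross = 17.5·14 − 20·6.5 = 115.0000; (r_i+r_j)·cross = 37.5·115.0000 = 4312.5000
edge 2: (20,14)→(20,33.5)  cross = 20·33.5 − 20·14 = 390.0000; (r_i+r_j)·cross = 40·390.0000 = 15600.0000
edge 3: (20,33.5)→(2.5,22.5)  cross = 20·22.5 − 2.5·33.5 = 366.2500; (r_i+r_j)·cross = 22.5·366.2500 = 8240.6250
edge 4: (2.5,22.5)→(2.5,14.5)  cross = 2.5·14.5 − 2.5·22.5 = -20.0000; (r_i+r_j)·cross = 5·-20.0000 = -100.0000
Σcross = 613.7500 → A = |Σcross|/2 = 306.8750 mm²
Σ(r_i+r_j)·cross = 23303.1250 → first moment M = |Σ|/6 = 3883.8542
R_c = M/A = 3883.8542/306.8750 = 12.6561 mm
θ = 328° = 5.724680 rad
V = θ·R_c·A = 5.724680·12.6561·306.8750 = 22233.822 mm³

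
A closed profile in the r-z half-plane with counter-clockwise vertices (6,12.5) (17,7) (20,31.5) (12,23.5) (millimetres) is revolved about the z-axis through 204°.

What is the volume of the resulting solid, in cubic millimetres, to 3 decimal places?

Volume = 8199.766 mm³

Profile (r,z), 4 vertices: (6,12.5) (17,7) (20,31.5) (12,23.5)
edge 0: (6,12.5)→(17,7)  cross = 6·7 − 17·12.5 = -170.5000; (r_i+r_j)·cross = 23·-170.5000 = -3921.5000
edge 1: (17,7)→(20,31.5)  cross = 17·31.5 − 20·7 = 395.5000; (r_i+r_j)·cross = 37·395.5000 = 14633.5000
edge 2: (20,31.5)→(12,23.5)  cross = 20·23.5 − 12·31.5 = 92.0000; (r_i+r_j)·cross = 32·92.0000 = 2944.0000
edge 3: (12,23.5)→(6,12.5)  cross = 12·12.5 − 6·23.5 = 9.0000; (r_i+r_j)·cross = 18·9.0000 = 162.0000
Σcross = 326.0000 → A = |Σcross|/2 = 163.0000 mm²
Σ(r_i+r_j)·cross = 13818.0000 → first moment M = |Σ|/6 = 2303.0000
R_c = M/A = 2303.0000/163.0000 = 14.1288 mm
θ = 204° = 3.560472 rad
V = θ·R_c·A = 3.560472·14.1288·163.0000 = 8199.766 mm³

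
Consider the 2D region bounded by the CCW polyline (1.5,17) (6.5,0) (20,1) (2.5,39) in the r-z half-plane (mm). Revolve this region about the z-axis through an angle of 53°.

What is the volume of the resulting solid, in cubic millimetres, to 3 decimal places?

Profile (r,z), 4 vertices: (1.5,17) (6.5,0) (20,1) (2.5,39)
edge 0: (1.5,17)→(6.5,0)  cross = 1.5·0 − 6.5·17 = -110.5000; (r_i+r_j)·cross = 8·-110.5000 = -884.0000
edge 1: (6.5,0)→(20,1)  cross = 6.5·1 − 20·0 = 6.5000; (r_i+r_j)·cross = 26.5·6.5000 = 172.2500
edge 2: (20,1)→(2.5,39)  cross = 20·39 − 2.5·1 = 777.5000; (r_i+r_j)·cross = 22.5·777.5000 = 17493.7500
edge 3: (2.5,39)→(1.5,17)  cross = 2.5·17 − 1.5·39 = -16.0000; (r_i+r_j)·cross = 4·-16.0000 = -64.0000
Σcross = 657.5000 → A = |Σcross|/2 = 328.7500 mm²
Σ(r_i+r_j)·cross = 16718.0000 → first moment M = |Σ|/6 = 2786.3333
R_c = M/A = 2786.3333/328.7500 = 8.4755 mm
θ = 53° = 0.925025 rad
V = θ·R_c·A = 0.925025·8.4755·328.7500 = 2577.427 mm³

Volume = 2577.427 mm³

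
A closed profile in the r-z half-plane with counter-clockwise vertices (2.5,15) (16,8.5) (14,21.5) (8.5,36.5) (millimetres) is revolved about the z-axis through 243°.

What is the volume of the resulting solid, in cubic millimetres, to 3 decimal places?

Profile (r,z), 4 vertices: (2.5,15) (16,8.5) (14,21.5) (8.5,36.5)
edge 0: (2.5,15)→(16,8.5)  cross = 2.5·8.5 − 16·15 = -218.7500; (r_i+r_j)·cross = 18.5·-218.7500 = -4046.8750
edge 1: (16,8.5)→(14,21.5)  cross = 16·21.5 − 14·8.5 = 225.0000; (r_i+r_j)·cross = 30·225.0000 = 6750.0000
edge 2: (14,21.5)→(8.5,36.5)  cross = 14·36.5 − 8.5·21.5 = 328.2500; (r_i+r_j)·cross = 22.5·328.2500 = 7385.6250
edge 3: (8.5,36.5)→(2.5,15)  cross = 8.5·15 − 2.5·36.5 = 36.2500; (r_i+r_j)·cross = 11·36.2500 = 398.7500
Σcross = 370.7500 → A = |Σcross|/2 = 185.3750 mm²
Σ(r_i+r_j)·cross = 10487.5000 → first moment M = |Σ|/6 = 1747.9167
R_c = M/A = 1747.9167/185.3750 = 9.4291 mm
θ = 243° = 4.241150 rad
V = θ·R_c·A = 4.241150·9.4291·185.3750 = 7413.177 mm³

Volume = 7413.177 mm³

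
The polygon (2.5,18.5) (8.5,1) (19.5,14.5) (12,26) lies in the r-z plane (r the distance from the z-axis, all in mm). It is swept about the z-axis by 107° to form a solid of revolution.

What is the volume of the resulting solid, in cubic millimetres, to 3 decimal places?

Profile (r,z), 4 vertices: (2.5,18.5) (8.5,1) (19.5,14.5) (12,26)
edge 0: (2.5,18.5)→(8.5,1)  cross = 2.5·1 − 8.5·18.5 = -154.7500; (r_i+r_j)·cross = 11·-154.7500 = -1702.2500
edge 1: (8.5,1)→(19.5,14.5)  cross = 8.5·14.5 − 19.5·1 = 103.7500; (r_i+r_j)·cross = 28·103.7500 = 2905.0000
edge 2: (19.5,14.5)→(12,26)  cross = 19.5·26 − 12·14.5 = 333.0000; (r_i+r_j)·cross = 31.5·333.0000 = 10489.5000
edge 3: (12,26)→(2.5,18.5)  cross = 12·18.5 − 2.5·26 = 157.0000; (r_i+r_j)·cross = 14.5·157.0000 = 2276.5000
Σcross = 439.0000 → A = |Σcross|/2 = 219.5000 mm²
Σ(r_i+r_j)·cross = 13968.7500 → first moment M = |Σ|/6 = 2328.1250
R_c = M/A = 2328.1250/219.5000 = 10.6065 mm
θ = 107° = 1.867502 rad
V = θ·R_c·A = 1.867502·10.6065·219.5000 = 4347.779 mm³

Volume = 4347.779 mm³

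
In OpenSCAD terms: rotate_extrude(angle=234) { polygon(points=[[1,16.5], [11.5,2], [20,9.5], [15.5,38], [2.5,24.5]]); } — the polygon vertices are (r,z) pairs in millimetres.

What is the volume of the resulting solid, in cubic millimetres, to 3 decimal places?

Volume = 18222.612 mm³

Profile (r,z), 5 vertices: (1,16.5) (11.5,2) (20,9.5) (15.5,38) (2.5,24.5)
edge 0: (1,16.5)→(11.5,2)  cross = 1·2 − 11.5·16.5 = -187.7500; (r_i+r_j)·cross = 12.5·-187.7500 = -2346.8750
edge 1: (11.5,2)→(20,9.5)  cross = 11.5·9.5 − 20·2 = 69.2500; (r_i+r_j)·cross = 31.5·69.2500 = 2181.3750
edge 2: (20,9.5)→(15.5,38)  cross = 20·38 − 15.5·9.5 = 612.7500; (r_i+r_j)·cross = 35.5·612.7500 = 21752.6250
edge 3: (15.5,38)→(2.5,24.5)  cross = 15.5·24.5 − 2.5·38 = 284.7500; (r_i+r_j)·cross = 18·284.7500 = 5125.5000
edge 4: (2.5,24.5)→(1,16.5)  cross = 2.5·16.5 − 1·24.5 = 16.7500; (r_i+r_j)·cross = 3.5·16.7500 = 58.6250
Σcross = 795.7500 → A = |Σcross|/2 = 397.8750 mm²
Σ(r_i+r_j)·cross = 26771.2500 → first moment M = |Σ|/6 = 4461.8750
R_c = M/A = 4461.8750/397.8750 = 11.2143 mm
θ = 234° = 4.084070 rad
V = θ·R_c·A = 4.084070·11.2143·397.8750 = 18222.612 mm³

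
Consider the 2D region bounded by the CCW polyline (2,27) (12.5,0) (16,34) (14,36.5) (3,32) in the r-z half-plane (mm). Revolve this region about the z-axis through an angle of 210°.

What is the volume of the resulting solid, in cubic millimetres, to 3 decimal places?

Volume = 9956.034 mm³

Profile (r,z), 5 vertices: (2,27) (12.5,0) (16,34) (14,36.5) (3,32)
edge 0: (2,27)→(12.5,0)  cross = 2·0 − 12.5·27 = -337.5000; (r_i+r_j)·cross = 14.5·-337.5000 = -4893.7500
edge 1: (12.5,0)→(16,34)  cross = 12.5·34 − 16·0 = 425.0000; (r_i+r_j)·cross = 28.5·425.0000 = 12112.5000
edge 2: (16,34)→(14,36.5)  cross = 16·36.5 − 14·34 = 108.0000; (r_i+r_j)·cross = 30·108.0000 = 3240.0000
edge 3: (14,36.5)→(3,32)  cross = 14·32 − 3·36.5 = 338.5000; (r_i+r_j)·cross = 17·338.5000 = 5754.5000
edge 4: (3,32)→(2,27)  cross = 3·27 − 2·32 = 17.0000; (r_i+r_j)·cross = 5·17.0000 = 85.0000
Σcross = 551.0000 → A = |Σcross|/2 = 275.5000 mm²
Σ(r_i+r_j)·cross = 16298.2500 → first moment M = |Σ|/6 = 2716.3750
R_c = M/A = 2716.3750/275.5000 = 9.8598 mm
θ = 210° = 3.665191 rad
V = θ·R_c·A = 3.665191·9.8598·275.5000 = 9956.034 mm³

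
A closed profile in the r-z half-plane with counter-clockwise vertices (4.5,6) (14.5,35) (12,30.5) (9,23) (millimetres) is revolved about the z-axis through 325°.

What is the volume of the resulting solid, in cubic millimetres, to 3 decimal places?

Profile (r,z), 4 vertices: (4.5,6) (14.5,35) (12,30.5) (9,23)
edge 0: (4.5,6)→(14.5,35)  cross = 4.5·35 − 14.5·6 = 70.5000; (r_i+r_j)·cross = 19·70.5000 = 1339.5000
edge 1: (14.5,35)→(12,30.5)  cross = 14.5·30.5 − 12·35 = 22.2500; (r_i+r_j)·cross = 26.5·22.2500 = 589.6250
edge 2: (12,30.5)→(9,23)  cross = 12·23 − 9·30.5 = 1.5000; (r_i+r_j)·cross = 21·1.5000 = 31.5000
edge 3: (9,23)→(4.5,6)  cross = 9·6 − 4.5·23 = -49.5000; (r_i+r_j)·cross = 13.5·-49.5000 = -668.2500
Σcross = 44.7500 → A = |Σcross|/2 = 22.3750 mm²
Σ(r_i+r_j)·cross = 1292.3750 → first moment M = |Σ|/6 = 215.3958
R_c = M/A = 215.3958/22.3750 = 9.6266 mm
θ = 325° = 5.672320 rad
V = θ·R_c·A = 5.672320·9.6266·22.3750 = 1221.794 mm³

Volume = 1221.794 mm³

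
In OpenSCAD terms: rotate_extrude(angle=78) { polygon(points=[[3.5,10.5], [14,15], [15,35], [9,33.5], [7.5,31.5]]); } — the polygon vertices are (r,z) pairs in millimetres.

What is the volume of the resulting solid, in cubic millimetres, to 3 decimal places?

Profile (r,z), 5 vertices: (3.5,10.5) (14,15) (15,35) (9,33.5) (7.5,31.5)
edge 0: (3.5,10.5)→(14,15)  cross = 3.5·15 − 14·10.5 = -94.5000; (r_i+r_j)·cross = 17.5·-94.5000 = -1653.7500
edge 1: (14,15)→(15,35)  cross = 14·35 − 15·15 = 265.0000; (r_i+r_j)·cross = 29·265.0000 = 7685.0000
edge 2: (15,35)→(9,33.5)  cross = 15·33.5 − 9·35 = 187.5000; (r_i+r_j)·cross = 24·187.5000 = 4500.0000
edge 3: (9,33.5)→(7.5,31.5)  cross = 9·31.5 − 7.5·33.5 = 32.2500; (r_i+r_j)·cross = 16.5·32.2500 = 532.1250
edge 4: (7.5,31.5)→(3.5,10.5)  cross = 7.5·10.5 − 3.5·31.5 = -31.5000; (r_i+r_j)·cross = 11·-31.5000 = -346.5000
Σcross = 358.7500 → A = |Σcross|/2 = 179.3750 mm²
Σ(r_i+r_j)·cross = 10716.8750 → first moment M = |Σ|/6 = 1786.1458
R_c = M/A = 1786.1458/179.3750 = 9.9576 mm
θ = 78° = 1.361357 rad
V = θ·R_c·A = 1.361357·9.9576·179.3750 = 2431.582 mm³

Volume = 2431.582 mm³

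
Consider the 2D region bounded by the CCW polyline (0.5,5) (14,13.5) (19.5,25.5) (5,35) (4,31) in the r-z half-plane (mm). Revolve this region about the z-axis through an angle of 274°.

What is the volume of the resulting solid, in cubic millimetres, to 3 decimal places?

Profile (r,z), 5 vertices: (0.5,5) (14,13.5) (19.5,25.5) (5,35) (4,31)
edge 0: (0.5,5)→(14,13.5)  cross = 0.5·13.5 − 14·5 = -63.2500; (r_i+r_j)·cross = 14.5·-63.2500 = -917.1250
edge 1: (14,13.5)→(19.5,25.5)  cross = 14·25.5 − 19.5·13.5 = 93.7500; (r_i+r_j)·cross = 33.5·93.7500 = 3140.6250
edge 2: (19.5,25.5)→(5,35)  cross = 19.5·35 − 5·25.5 = 555.0000; (r_i+r_j)·cross = 24.5·555.0000 = 13597.5000
edge 3: (5,35)→(4,31)  cross = 5·31 − 4·35 = 15.0000; (r_i+r_j)·cross = 9·15.0000 = 135.0000
edge 4: (4,31)→(0.5,5)  cross = 4·5 − 0.5·31 = 4.5000; (r_i+r_j)·cross = 4.5·4.5000 = 20.2500
Σcross = 605.0000 → A = |Σcross|/2 = 302.5000 mm²
Σ(r_i+r_j)·cross = 15976.2500 → first moment M = |Σ|/6 = 2662.7083
R_c = M/A = 2662.7083/302.5000 = 8.8023 mm
θ = 274° = 4.782202 rad
V = θ·R_c·A = 4.782202·8.8023·302.5000 = 12733.610 mm³

Volume = 12733.610 mm³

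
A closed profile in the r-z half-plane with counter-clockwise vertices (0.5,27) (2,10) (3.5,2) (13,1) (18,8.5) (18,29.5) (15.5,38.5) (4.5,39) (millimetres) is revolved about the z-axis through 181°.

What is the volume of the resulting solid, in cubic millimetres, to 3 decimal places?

Volume = 17292.552 mm³

Profile (r,z), 8 vertices: (0.5,27) (2,10) (3.5,2) (13,1) (18,8.5) (18,29.5) (15.5,38.5) (4.5,39)
edge 0: (0.5,27)→(2,10)  cross = 0.5·10 − 2·27 = -49.0000; (r_i+r_j)·cross = 2.5·-49.0000 = -122.5000
edge 1: (2,10)→(3.5,2)  cross = 2·2 − 3.5·10 = -31.0000; (r_i+r_j)·cross = 5.5·-31.0000 = -170.5000
edge 2: (3.5,2)→(13,1)  cross = 3.5·1 − 13·2 = -22.5000; (r_i+r_j)·cross = 16.5·-22.5000 = -371.2500
edge 3: (13,1)→(18,8.5)  cross = 13·8.5 − 18·1 = 92.5000; (r_i+r_j)·cross = 31·92.5000 = 2867.5000
edge 4: (18,8.5)→(18,29.5)  cross = 18·29.5 − 18·8.5 = 378.0000; (r_i+r_j)·cross = 36·378.0000 = 13608.0000
edge 5: (18,29.5)→(15.5,38.5)  cross = 18·38.5 − 15.5·29.5 = 235.7500; (r_i+r_j)·cross = 33.5·235.7500 = 7897.6250
edge 6: (15.5,38.5)→(4.5,39)  cross = 15.5·39 − 4.5·38.5 = 431.2500; (r_i+r_j)·cross = 20·431.2500 = 8625.0000
edge 7: (4.5,39)→(0.5,27)  cross = 4.5·27 − 0.5·39 = 102.0000; (r_i+r_j)·cross = 5·102.0000 = 510.0000
Σcross = 1137.0000 → A = |Σcross|/2 = 568.5000 mm²
Σ(r_i+r_j)·cross = 32843.8750 → first moment M = |Σ|/6 = 5473.9792
R_c = M/A = 5473.9792/568.5000 = 9.6288 mm
θ = 181° = 3.159046 rad
V = θ·R_c·A = 3.159046·9.6288·568.5000 = 17292.552 mm³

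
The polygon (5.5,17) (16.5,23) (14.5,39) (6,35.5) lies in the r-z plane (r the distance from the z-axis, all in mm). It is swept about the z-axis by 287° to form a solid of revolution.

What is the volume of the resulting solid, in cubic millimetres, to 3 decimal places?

Volume = 9104.030 mm³

Profile (r,z), 4 vertices: (5.5,17) (16.5,23) (14.5,39) (6,35.5)
edge 0: (5.5,17)→(16.5,23)  cross = 5.5·23 − 16.5·17 = -154.0000; (r_i+r_j)·cross = 22·-154.0000 = -3388.0000
edge 1: (16.5,23)→(14.5,39)  cross = 16.5·39 − 14.5·23 = 310.0000; (r_i+r_j)·cross = 31·310.0000 = 9610.0000
edge 2: (14.5,39)→(6,35.5)  cross = 14.5·35.5 − 6·39 = 280.7500; (r_i+r_j)·cross = 20.5·280.7500 = 5755.3750
edge 3: (6,35.5)→(5.5,17)  cross = 6·17 − 5.5·35.5 = -93.2500; (r_i+r_j)·cross = 11.5·-93.2500 = -1072.3750
Σcross = 343.5000 → A = |Σcross|/2 = 171.7500 mm²
Σ(r_i+r_j)·cross = 10905.0000 → first moment M = |Σ|/6 = 1817.5000
R_c = M/A = 1817.5000/171.7500 = 10.5822 mm
θ = 287° = 5.009095 rad
V = θ·R_c·A = 5.009095·10.5822·171.7500 = 9104.030 mm³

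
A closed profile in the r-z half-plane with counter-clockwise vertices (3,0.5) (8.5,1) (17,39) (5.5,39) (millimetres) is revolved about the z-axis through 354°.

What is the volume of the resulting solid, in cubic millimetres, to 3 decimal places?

Volume = 17634.885 mm³

Profile (r,z), 4 vertices: (3,0.5) (8.5,1) (17,39) (5.5,39)
edge 0: (3,0.5)→(8.5,1)  cross = 3·1 − 8.5·0.5 = -1.2500; (r_i+r_j)·cross = 11.5·-1.2500 = -14.3750
edge 1: (8.5,1)→(17,39)  cross = 8.5·39 − 17·1 = 314.5000; (r_i+r_j)·cross = 25.5·314.5000 = 8019.7500
edge 2: (17,39)→(5.5,39)  cross = 17·39 − 5.5·39 = 448.5000; (r_i+r_j)·cross = 22.5·448.5000 = 10091.2500
edge 3: (5.5,39)→(3,0.5)  cross = 5.5·0.5 − 3·39 = -114.2500; (r_i+r_j)·cross = 8.5·-114.2500 = -971.1250
Σcross = 647.5000 → A = |Σcross|/2 = 323.7500 mm²
Σ(r_i+r_j)·cross = 17125.5000 → first moment M = |Σ|/6 = 2854.2500
R_c = M/A = 2854.2500/323.7500 = 8.8162 mm
θ = 354° = 6.178466 rad
V = θ·R_c·A = 6.178466·8.8162·323.7500 = 17634.885 mm³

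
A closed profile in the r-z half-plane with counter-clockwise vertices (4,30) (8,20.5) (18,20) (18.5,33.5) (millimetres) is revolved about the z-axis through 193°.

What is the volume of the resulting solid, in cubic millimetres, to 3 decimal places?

Volume = 5977.377 mm³

Profile (r,z), 4 vertices: (4,30) (8,20.5) (18,20) (18.5,33.5)
edge 0: (4,30)→(8,20.5)  cross = 4·20.5 − 8·30 = -158.0000; (r_i+r_j)·cross = 12·-158.0000 = -1896.0000
edge 1: (8,20.5)→(18,20)  cross = 8·20 − 18·20.5 = -209.0000; (r_i+r_j)·cross = 26·-209.0000 = -5434.0000
edge 2: (18,20)→(18.5,33.5)  cross = 18·33.5 − 18.5·20 = 233.0000; (r_i+r_j)·cross = 36.5·233.0000 = 8504.5000
edge 3: (18.5,33.5)→(4,30)  cross = 18.5·30 − 4·33.5 = 421.0000; (r_i+r_j)·cross = 22.5·421.0000 = 9472.5000
Σcross = 287.0000 → A = |Σcross|/2 = 143.5000 mm²
Σ(r_i+r_j)·cross = 10647.0000 → first moment M = |Σ|/6 = 1774.5000
R_c = M/A = 1774.5000/143.5000 = 12.3659 mm
θ = 193° = 3.368485 rad
V = θ·R_c·A = 3.368485·12.3659·143.5000 = 5977.377 mm³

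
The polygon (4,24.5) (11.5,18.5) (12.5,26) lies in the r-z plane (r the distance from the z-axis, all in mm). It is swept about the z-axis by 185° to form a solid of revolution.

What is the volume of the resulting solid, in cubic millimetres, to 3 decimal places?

Volume = 937.984 mm³

Profile (r,z), 3 vertices: (4,24.5) (11.5,18.5) (12.5,26)
edge 0: (4,24.5)→(11.5,18.5)  cross = 4·18.5 − 11.5·24.5 = -207.7500; (r_i+r_j)·cross = 15.5·-207.7500 = -3220.1250
edge 1: (11.5,18.5)→(12.5,26)  cross = 11.5·26 − 12.5·18.5 = 67.7500; (r_i+r_j)·cross = 24·67.7500 = 1626.0000
edge 2: (12.5,26)→(4,24.5)  cross = 12.5·24.5 − 4·26 = 202.2500; (r_i+r_j)·cross = 16.5·202.2500 = 3337.1250
Σcross = 62.2500 → A = |Σcross|/2 = 31.1250 mm²
Σ(r_i+r_j)·cross = 1743.0000 → first moment M = |Σ|/6 = 290.5000
R_c = M/A = 290.5000/31.1250 = 9.3333 mm
θ = 185° = 3.228859 rad
V = θ·R_c·A = 3.228859·9.3333·31.1250 = 937.984 mm³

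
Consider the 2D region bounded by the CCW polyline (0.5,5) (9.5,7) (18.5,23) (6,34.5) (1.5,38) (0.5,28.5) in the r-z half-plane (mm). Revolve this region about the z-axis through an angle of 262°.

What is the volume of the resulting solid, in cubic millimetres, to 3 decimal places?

Volume = 11939.293 mm³

Profile (r,z), 6 vertices: (0.5,5) (9.5,7) (18.5,23) (6,34.5) (1.5,38) (0.5,28.5)
edge 0: (0.5,5)→(9.5,7)  cross = 0.5·7 − 9.5·5 = -44.0000; (r_i+r_j)·cross = 10·-44.0000 = -440.0000
edge 1: (9.5,7)→(18.5,23)  cross = 9.5·23 − 18.5·7 = 89.0000; (r_i+r_j)·cross = 28·89.0000 = 2492.0000
edge 2: (18.5,23)→(6,34.5)  cross = 18.5·34.5 − 6·23 = 500.2500; (r_i+r_j)·cross = 24.5·500.2500 = 12256.1250
edge 3: (6,34.5)→(1.5,38)  cross = 6·38 − 1.5·34.5 = 176.2500; (r_i+r_j)·cross = 7.5·176.2500 = 1321.8750
edge 4: (1.5,38)→(0.5,28.5)  cross = 1.5·28.5 − 0.5·38 = 23.7500; (r_i+r_j)·cross = 2·23.7500 = 47.5000
edge 5: (0.5,28.5)→(0.5,5)  cross = 0.5·5 − 0.5·28.5 = -11.7500; (r_i+r_j)·cross = 1·-11.7500 = -11.7500
Σcross = 733.5000 → A = |Σcross|/2 = 366.7500 mm²
Σ(r_i+r_j)·cross = 15665.7500 → first moment M = |Σ|/6 = 2610.9583
R_c = M/A = 2610.9583/366.7500 = 7.1192 mm
θ = 262° = 4.572763 rad
V = θ·R_c·A = 4.572763·7.1192·366.7500 = 11939.293 mm³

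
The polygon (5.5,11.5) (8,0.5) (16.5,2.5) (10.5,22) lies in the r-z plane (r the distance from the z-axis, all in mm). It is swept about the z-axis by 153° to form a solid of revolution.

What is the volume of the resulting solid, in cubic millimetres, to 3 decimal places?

Volume = 3636.688 mm³

Profile (r,z), 4 vertices: (5.5,11.5) (8,0.5) (16.5,2.5) (10.5,22)
edge 0: (5.5,11.5)→(8,0.5)  cross = 5.5·0.5 − 8·11.5 = -89.2500; (r_i+r_j)·cross = 13.5·-89.2500 = -1204.8750
edge 1: (8,0.5)→(16.5,2.5)  cross = 8·2.5 − 16.5·0.5 = 11.7500; (r_i+r_j)·cross = 24.5·11.7500 = 287.8750
edge 2: (16.5,2.5)→(10.5,22)  cross = 16.5·22 − 10.5·2.5 = 336.7500; (r_i+r_j)·cross = 27·336.7500 = 9092.2500
edge 3: (10.5,22)→(5.5,11.5)  cross = 10.5·11.5 − 5.5·22 = -0.2500; (r_i+r_j)·cross = 16·-0.2500 = -4.0000
Σcross = 259.0000 → A = |Σcross|/2 = 129.5000 mm²
Σ(r_i+r_j)·cross = 8171.2500 → first moment M = |Σ|/6 = 1361.8750
R_c = M/A = 1361.8750/129.5000 = 10.5164 mm
θ = 153° = 2.670354 rad
V = θ·R_c·A = 2.670354·10.5164·129.5000 = 3636.688 mm³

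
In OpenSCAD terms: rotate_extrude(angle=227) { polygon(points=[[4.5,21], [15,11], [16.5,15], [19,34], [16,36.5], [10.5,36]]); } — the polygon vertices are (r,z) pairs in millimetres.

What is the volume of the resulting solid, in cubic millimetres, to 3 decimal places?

Volume = 11363.300 mm³

Profile (r,z), 6 vertices: (4.5,21) (15,11) (16.5,15) (19,34) (16,36.5) (10.5,36)
edge 0: (4.5,21)→(15,11)  cross = 4.5·11 − 15·21 = -265.5000; (r_i+r_j)·cross = 19.5·-265.5000 = -5177.2500
edge 1: (15,11)→(16.5,15)  cross = 15·15 − 16.5·11 = 43.5000; (r_i+r_j)·cross = 31.5·43.5000 = 1370.2500
edge 2: (16.5,15)→(19,34)  cross = 16.5·34 − 19·15 = 276.0000; (r_i+r_j)·cross = 35.5·276.0000 = 9798.0000
edge 3: (19,34)→(16,36.5)  cross = 19·36.5 − 16·34 = 149.5000; (r_i+r_j)·cross = 35·149.5000 = 5232.5000
edge 4: (16,36.5)→(10.5,36)  cross = 16·36 − 10.5·36.5 = 192.7500; (r_i+r_j)·cross = 26.5·192.7500 = 5107.8750
edge 5: (10.5,36)→(4.5,21)  cross = 10.5·21 − 4.5·36 = 58.5000; (r_i+r_j)·cross = 15·58.5000 = 877.5000
Σcross = 454.7500 → A = |Σcross|/2 = 227.3750 mm²
Σ(r_i+r_j)·cross = 17208.8750 → first moment M = |Σ|/6 = 2868.1458
R_c = M/A = 2868.1458/227.3750 = 12.6142 mm
θ = 227° = 3.961897 rad
V = θ·R_c·A = 3.961897·12.6142·227.3750 = 11363.300 mm³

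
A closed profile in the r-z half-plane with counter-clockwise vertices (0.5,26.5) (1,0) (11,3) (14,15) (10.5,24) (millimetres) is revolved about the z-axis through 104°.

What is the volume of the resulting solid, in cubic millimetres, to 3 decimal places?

Volume = 3138.154 mm³

Profile (r,z), 5 vertices: (0.5,26.5) (1,0) (11,3) (14,15) (10.5,24)
edge 0: (0.5,26.5)→(1,0)  cross = 0.5·0 − 1·26.5 = -26.5000; (r_i+r_j)·cross = 1.5·-26.5000 = -39.7500
edge 1: (1,0)→(11,3)  cross = 1·3 − 11·0 = 3.0000; (r_i+r_j)·cross = 12·3.0000 = 36.0000
edge 2: (11,3)→(14,15)  cross = 11·15 − 14·3 = 123.0000; (r_i+r_j)·cross = 25·123.0000 = 3075.0000
edge 3: (14,15)→(10.5,24)  cross = 14·24 − 10.5·15 = 178.5000; (r_i+r_j)·cross = 24.5·178.5000 = 4373.2500
edge 4: (10.5,24)→(0.5,26.5)  cross = 10.5·26.5 − 0.5·24 = 266.2500; (r_i+r_j)·cross = 11·266.2500 = 2928.7500
Σcross = 544.2500 → A = |Σcross|/2 = 272.1250 mm²
Σ(r_i+r_j)·cross = 10373.2500 → first moment M = |Σ|/6 = 1728.8750
R_c = M/A = 1728.8750/272.1250 = 6.3532 mm
θ = 104° = 1.815142 rad
V = θ·R_c·A = 1.815142·6.3532·272.1250 = 3138.154 mm³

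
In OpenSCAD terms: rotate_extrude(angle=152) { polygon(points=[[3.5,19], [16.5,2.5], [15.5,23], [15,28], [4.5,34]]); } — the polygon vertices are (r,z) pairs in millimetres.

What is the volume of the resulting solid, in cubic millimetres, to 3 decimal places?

Profile (r,z), 5 vertices: (3.5,19) (16.5,2.5) (15.5,23) (15,28) (4.5,34)
edge 0: (3.5,19)→(16.5,2.5)  cross = 3.5·2.5 − 16.5·19 = -304.7500; (r_i+r_j)·cross = 20·-304.7500 = -6095.0000
edge 1: (16.5,2.5)→(15.5,23)  cross = 16.5·23 − 15.5·2.5 = 340.7500; (r_i+r_j)·cross = 32·340.7500 = 10904.0000
edge 2: (15.5,23)→(15,28)  cross = 15.5·28 − 15·23 = 89.0000; (r_i+r_j)·cross = 30.5·89.0000 = 2714.5000
edge 3: (15,28)→(4.5,34)  cross = 15·34 − 4.5·28 = 384.0000; (r_i+r_j)·cross = 19.5·384.0000 = 7488.0000
edge 4: (4.5,34)→(3.5,19)  cross = 4.5·19 − 3.5·34 = -33.5000; (r_i+r_j)·cross = 8·-33.5000 = -268.0000
Σcross = 475.5000 → A = |Σcross|/2 = 237.7500 mm²
Σ(r_i+r_j)·cross = 14743.5000 → first moment M = |Σ|/6 = 2457.2500
R_c = M/A = 2457.2500/237.7500 = 10.3354 mm
θ = 152° = 2.652900 rad
V = θ·R_c·A = 2.652900·10.3354·237.7500 = 6518.840 mm³

Volume = 6518.840 mm³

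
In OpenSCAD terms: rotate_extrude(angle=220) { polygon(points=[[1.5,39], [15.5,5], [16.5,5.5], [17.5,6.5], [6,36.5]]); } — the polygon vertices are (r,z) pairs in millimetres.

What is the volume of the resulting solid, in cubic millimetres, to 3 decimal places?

Profile (r,z), 5 vertices: (1.5,39) (15.5,5) (16.5,5.5) (17.5,6.5) (6,36.5)
edge 0: (1.5,39)→(15.5,5)  cross = 1.5·5 − 15.5·39 = -597.0000; (r_i+r_j)·cross = 17·-597.0000 = -10149.0000
edge 1: (15.5,5)→(16.5,5.5)  cross = 15.5·5.5 − 16.5·5 = 2.7500; (r_i+r_j)·cross = 32·2.7500 = 88.0000
edge 2: (16.5,5.5)→(17.5,6.5)  cross = 16.5·6.5 − 17.5·5.5 = 11.0000; (r_i+r_j)·cross = 34·11.0000 = 374.0000
edge 3: (17.5,6.5)→(6,36.5)  cross = 17.5·36.5 − 6·6.5 = 599.7500; (r_i+r_j)·cross = 23.5·599.7500 = 14094.1250
edge 4: (6,36.5)→(1.5,39)  cross = 6·39 − 1.5·36.5 = 179.2500; (r_i+r_j)·cross = 7.5·179.2500 = 1344.3750
Σcross = 195.7500 → A = |Σcross|/2 = 97.8750 mm²
Σ(r_i+r_j)·cross = 5751.5000 → first moment M = |Σ|/6 = 958.5833
R_c = M/A = 958.5833/97.8750 = 9.7940 mm
θ = 220° = 3.839724 rad
V = θ·R_c·A = 3.839724·9.7940·97.8750 = 3680.696 mm³

Volume = 3680.696 mm³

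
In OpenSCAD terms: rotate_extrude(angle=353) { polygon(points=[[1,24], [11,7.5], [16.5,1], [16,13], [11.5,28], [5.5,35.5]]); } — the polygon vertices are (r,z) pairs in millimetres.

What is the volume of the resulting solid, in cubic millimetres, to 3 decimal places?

Profile (r,z), 6 vertices: (1,24) (11,7.5) (16.5,1) (16,13) (11.5,28) (5.5,35.5)
edge 0: (1,24)→(11,7.5)  cross = 1·7.5 − 11·24 = -256.5000; (r_i+r_j)·cross = 12·-256.5000 = -3078.0000
edge 1: (11,7.5)→(16.5,1)  cross = 11·1 − 16.5·7.5 = -112.7500; (r_i+r_j)·cross = 27.5·-112.7500 = -3100.6250
edge 2: (16.5,1)→(16,13)  cross = 16.5·13 − 16·1 = 198.5000; (r_i+r_j)·cross = 32.5·198.5000 = 6451.2500
edge 3: (16,13)→(11.5,28)  cross = 16·28 − 11.5·13 = 298.5000; (r_i+r_j)·cross = 27.5·298.5000 = 8208.7500
edge 4: (11.5,28)→(5.5,35.5)  cross = 11.5·35.5 − 5.5·28 = 254.2500; (r_i+r_j)·cross = 17·254.2500 = 4322.2500
edge 5: (5.5,35.5)→(1,24)  cross = 5.5·24 − 1·35.5 = 96.5000; (r_i+r_j)·cross = 6.5·96.5000 = 627.2500
Σcross = 478.5000 → A = |Σcross|/2 = 239.2500 mm²
Σ(r_i+r_j)·cross = 13430.8750 → first moment M = |Σ|/6 = 2238.4792
R_c = M/A = 2238.4792/239.2500 = 9.3562 mm
θ = 353° = 6.161012 rad
V = θ·R_c·A = 6.161012·9.3562·239.2500 = 13791.298 mm³

Volume = 13791.298 mm³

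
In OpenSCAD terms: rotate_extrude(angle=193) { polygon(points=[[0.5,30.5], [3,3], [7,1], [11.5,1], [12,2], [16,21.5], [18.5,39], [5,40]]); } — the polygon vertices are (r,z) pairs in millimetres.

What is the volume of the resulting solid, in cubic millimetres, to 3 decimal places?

Volume = 15354.750 mm³

Profile (r,z), 8 vertices: (0.5,30.5) (3,3) (7,1) (11.5,1) (12,2) (16,21.5) (18.5,39) (5,40)
edge 0: (0.5,30.5)→(3,3)  cross = 0.5·3 − 3·30.5 = -90.0000; (r_i+r_j)·cross = 3.5·-90.0000 = -315.0000
edge 1: (3,3)→(7,1)  cross = 3·1 − 7·3 = -18.0000; (r_i+r_j)·cross = 10·-18.0000 = -180.0000
edge 2: (7,1)→(11.5,1)  cross = 7·1 − 11.5·1 = -4.5000; (r_i+r_j)·cross = 18.5·-4.5000 = -83.2500
edge 3: (11.5,1)→(12,2)  cross = 11.5·2 − 12·1 = 11.0000; (r_i+r_j)·cross = 23.5·11.0000 = 258.5000
edge 4: (12,2)→(16,21.5)  cross = 12·21.5 − 16·2 = 226.0000; (r_i+r_j)·cross = 28·226.0000 = 6328.0000
edge 5: (16,21.5)→(18.5,39)  cross = 16·39 − 18.5·21.5 = 226.2500; (r_i+r_j)·cross = 34.5·226.2500 = 7805.6250
edge 6: (18.5,39)→(5,40)  cross = 18.5·40 − 5·39 = 545.0000; (r_i+r_j)·cross = 23.5·545.0000 = 12807.5000
edge 7: (5,40)→(0.5,30.5)  cross = 5·30.5 − 0.5·40 = 132.5000; (r_i+r_j)·cross = 5.5·132.5000 = 728.7500
Σcross = 1028.2500 → A = |Σcross|/2 = 514.1250 mm²
Σ(r_i+r_j)·cross = 27350.1250 → first moment M = |Σ|/6 = 4558.3542
R_c = M/A = 4558.3542/514.1250 = 8.8662 mm
θ = 193° = 3.368485 rad
V = θ·R_c·A = 3.368485·8.8662·514.1250 = 15354.750 mm³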